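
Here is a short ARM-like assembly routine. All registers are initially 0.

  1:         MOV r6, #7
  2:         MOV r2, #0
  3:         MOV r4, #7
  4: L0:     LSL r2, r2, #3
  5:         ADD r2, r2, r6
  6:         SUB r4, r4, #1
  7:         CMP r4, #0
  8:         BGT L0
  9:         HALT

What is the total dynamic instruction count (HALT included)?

r6=7
r2=0
r4=7
r2=0<<3=0
r2=0+7=7
r4=7-1=6
CMP r4, #0  (cmp 6,0)
BGT L0: taken
r2=7<<3=56
r2=56+7=63
r4=6-1=5
CMP r4, #0  (cmp 5,0)
BGT L0: taken
r2=63<<3=504
r2=504+7=511
r4=5-1=4
CMP r4, #0  (cmp 4,0)
BGT L0: taken
r2=511<<3=4088
r2=4088+7=4095
r4=4-1=3
CMP r4, #0  (cmp 3,0)
BGT L0: taken
r2=4095<<3=32760
r2=32760+7=32767
r4=3-1=2
CMP r4, #0  (cmp 2,0)
BGT L0: taken
r2=32767<<3=262136
r2=262136+7=262143
r4=2-1=1
CMP r4, #0  (cmp 1,0)
BGT L0: taken
r2=262143<<3=2097144
r2=2097144+7=2097151
r4=1-1=0
CMP r4, #0  (cmp 0,0)
BGT L0: not taken
halt.
Total executed instructions: 39.

39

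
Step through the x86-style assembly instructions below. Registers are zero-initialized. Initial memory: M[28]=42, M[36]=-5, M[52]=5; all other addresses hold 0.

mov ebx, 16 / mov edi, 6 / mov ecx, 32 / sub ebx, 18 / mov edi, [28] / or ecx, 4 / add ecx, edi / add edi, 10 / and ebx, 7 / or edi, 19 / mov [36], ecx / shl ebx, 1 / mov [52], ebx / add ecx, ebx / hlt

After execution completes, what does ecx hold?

ebx=16
edi=6
ecx=32
ebx=16-18=-2
edi=M[28]=42
ecx=32|4=36
ecx=36+42=78
edi=42+10=52
ebx=(-2)&7=6
edi=52|19=55
mov [36], ecx → M[36]=78
ebx=6<<1=12
mov [52], ebx → M[52]=12
ecx=78+12=90
halt.

90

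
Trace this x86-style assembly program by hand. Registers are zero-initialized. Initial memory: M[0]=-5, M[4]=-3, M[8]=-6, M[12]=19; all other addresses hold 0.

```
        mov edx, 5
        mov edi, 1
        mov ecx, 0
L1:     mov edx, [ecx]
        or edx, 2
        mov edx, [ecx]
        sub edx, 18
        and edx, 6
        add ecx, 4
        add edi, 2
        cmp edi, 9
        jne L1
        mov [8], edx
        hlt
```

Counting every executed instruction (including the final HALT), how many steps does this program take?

41

mov edx, 5 → edx=5
mov edi, 1 → edi=1
mov ecx, 0 → ecx=0
mov edx, [ecx] → edx=M[0]=-5
or edx, 2 → edx=(-5)|2=-5
mov edx, [ecx] → edx=M[0]=-5
sub edx, 18 → edx=(-5)-18=-23
and edx, 6 → edx=(-23)&6=0
add ecx, 4 → ecx=0+4=4
add edi, 2 → edi=1+2=3
cmp edi, 9  (cmp 3,9)
jne L1: taken
mov edx, [ecx] → edx=M[4]=-3
or edx, 2 → edx=(-3)|2=-1
mov edx, [ecx] → edx=M[4]=-3
sub edx, 18 → edx=(-3)-18=-21
and edx, 6 → edx=(-21)&6=2
add ecx, 4 → ecx=4+4=8
add edi, 2 → edi=3+2=5
cmp edi, 9  (cmp 5,9)
jne L1: taken
mov edx, [ecx] → edx=M[8]=-6
or edx, 2 → edx=(-6)|2=-6
mov edx, [ecx] → edx=M[8]=-6
sub edx, 18 → edx=(-6)-18=-24
and edx, 6 → edx=(-24)&6=0
add ecx, 4 → ecx=8+4=12
add edi, 2 → edi=5+2=7
cmp edi, 9  (cmp 7,9)
jne L1: taken
mov edx, [ecx] → edx=M[12]=19
or edx, 2 → edx=19|2=19
mov edx, [ecx] → edx=M[12]=19
sub edx, 18 → edx=19-18=1
and edx, 6 → edx=1&6=0
add ecx, 4 → ecx=12+4=16
add edi, 2 → edi=7+2=9
cmp edi, 9  (cmp 9,9)
jne L1: not taken
mov [8], edx → M[8]=0
halt.
Total executed instructions: 41.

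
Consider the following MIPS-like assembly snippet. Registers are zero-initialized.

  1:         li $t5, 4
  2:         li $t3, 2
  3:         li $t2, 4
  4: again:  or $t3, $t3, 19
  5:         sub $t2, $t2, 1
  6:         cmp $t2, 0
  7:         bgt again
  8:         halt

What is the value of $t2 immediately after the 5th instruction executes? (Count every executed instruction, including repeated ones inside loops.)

li $t5, 4 → $t5=4
li $t3, 2 → $t3=2
li $t2, 4 → $t2=4
or $t3, $t3, 19 → $t3=2|19=19
sub $t2, $t2, 1 → $t2=4-1=3
After step 5: $t2 = 3.

3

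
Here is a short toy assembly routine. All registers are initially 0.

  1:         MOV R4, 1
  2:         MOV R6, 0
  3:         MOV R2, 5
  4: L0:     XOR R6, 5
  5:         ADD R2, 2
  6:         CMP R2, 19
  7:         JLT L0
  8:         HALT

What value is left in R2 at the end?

19

MOV R4, 1 → R4=1
MOV R6, 0 → R6=0
MOV R2, 5 → R2=5
XOR R6, 5 → R6=0^5=5
ADD R2, 2 → R2=5+2=7
CMP R2, 19  (cmp 7,19)
JLT L0: taken
XOR R6, 5 → R6=5^5=0
ADD R2, 2 → R2=7+2=9
CMP R2, 19  (cmp 9,19)
JLT L0: taken
XOR R6, 5 → R6=0^5=5
ADD R2, 2 → R2=9+2=11
CMP R2, 19  (cmp 11,19)
JLT L0: taken
XOR R6, 5 → R6=5^5=0
ADD R2, 2 → R2=11+2=13
CMP R2, 19  (cmp 13,19)
JLT L0: taken
XOR R6, 5 → R6=0^5=5
ADD R2, 2 → R2=13+2=15
CMP R2, 19  (cmp 15,19)
JLT L0: taken
XOR R6, 5 → R6=5^5=0
ADD R2, 2 → R2=15+2=17
CMP R2, 19  (cmp 17,19)
JLT L0: taken
XOR R6, 5 → R6=0^5=5
ADD R2, 2 → R2=17+2=19
CMP R2, 19  (cmp 19,19)
JLT L0: not taken
halt.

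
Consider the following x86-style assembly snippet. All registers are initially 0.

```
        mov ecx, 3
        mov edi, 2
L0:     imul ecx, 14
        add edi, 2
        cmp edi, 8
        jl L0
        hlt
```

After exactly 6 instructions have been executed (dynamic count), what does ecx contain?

mov ecx, 3 → ecx=3
mov edi, 2 → edi=2
imul ecx, 14 → ecx=3*14=42
add edi, 2 → edi=2+2=4
cmp edi, 8  (cmp 4,8)
jl L0: taken
After step 6: ecx = 42.

42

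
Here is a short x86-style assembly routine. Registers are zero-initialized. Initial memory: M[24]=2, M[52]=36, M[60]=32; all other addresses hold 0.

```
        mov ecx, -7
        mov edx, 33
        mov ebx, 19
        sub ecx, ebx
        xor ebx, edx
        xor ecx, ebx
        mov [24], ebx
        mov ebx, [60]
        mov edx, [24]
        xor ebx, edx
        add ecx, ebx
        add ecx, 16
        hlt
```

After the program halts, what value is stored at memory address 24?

50

ecx=-7
edx=33
ebx=19
ecx=(-7)-19=-26
ebx=19^33=50
ecx=(-26)^50=-44
mov [24], ebx → M[24]=50
ebx=M[60]=32
edx=M[24]=50
ebx=32^50=18
ecx=(-44)+18=-26
ecx=(-26)+16=-10
halt.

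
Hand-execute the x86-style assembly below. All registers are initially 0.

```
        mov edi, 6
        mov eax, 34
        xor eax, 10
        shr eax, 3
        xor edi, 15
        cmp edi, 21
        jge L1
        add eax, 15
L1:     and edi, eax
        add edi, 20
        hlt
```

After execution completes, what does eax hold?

20

after mov edi, 6: edi=6
after mov eax, 34: eax=34
after xor eax, 10: eax=34^10=40
after shr eax, 3: eax=40>>3=5
after xor edi, 15: edi=6^15=9
cmp edi, 21  (cmp 9,21)
jge L1: not taken
after add eax, 15: eax=5+15=20
after and edi, eax: edi=9&20=0
after add edi, 20: edi=0+20=20
halt.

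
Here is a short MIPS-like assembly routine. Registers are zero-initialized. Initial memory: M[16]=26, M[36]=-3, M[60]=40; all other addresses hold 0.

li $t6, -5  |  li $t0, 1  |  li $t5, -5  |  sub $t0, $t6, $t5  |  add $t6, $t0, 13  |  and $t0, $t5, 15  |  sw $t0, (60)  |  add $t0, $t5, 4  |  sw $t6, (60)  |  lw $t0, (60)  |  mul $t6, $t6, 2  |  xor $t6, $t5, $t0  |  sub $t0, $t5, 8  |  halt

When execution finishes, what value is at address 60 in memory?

$t6=-5
$t0=1
$t5=-5
$t0=(-5)-(-5)=0
$t6=0+13=13
$t0=(-5)&15=11
sw $t0, (60) → M[60]=11
$t0=(-5)+4=-1
sw $t6, (60) → M[60]=13
$t0=M[60]=13
$t6=13*2=26
$t6=(-5)^13=-10
$t0=(-5)-8=-13
halt.

13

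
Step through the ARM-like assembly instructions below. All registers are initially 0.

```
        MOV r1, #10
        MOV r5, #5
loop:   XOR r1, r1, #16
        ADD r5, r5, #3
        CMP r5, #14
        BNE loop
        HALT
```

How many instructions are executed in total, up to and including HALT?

15

after MOV r1, #10: r1=10
after MOV r5, #5: r5=5
after XOR r1, r1, #16: r1=10^16=26
after ADD r5, r5, #3: r5=5+3=8
CMP r5, #14  (cmp 8,14)
BNE loop: taken
after XOR r1, r1, #16: r1=26^16=10
after ADD r5, r5, #3: r5=8+3=11
CMP r5, #14  (cmp 11,14)
BNE loop: taken
after XOR r1, r1, #16: r1=10^16=26
after ADD r5, r5, #3: r5=11+3=14
CMP r5, #14  (cmp 14,14)
BNE loop: not taken
halt.
Total executed instructions: 15.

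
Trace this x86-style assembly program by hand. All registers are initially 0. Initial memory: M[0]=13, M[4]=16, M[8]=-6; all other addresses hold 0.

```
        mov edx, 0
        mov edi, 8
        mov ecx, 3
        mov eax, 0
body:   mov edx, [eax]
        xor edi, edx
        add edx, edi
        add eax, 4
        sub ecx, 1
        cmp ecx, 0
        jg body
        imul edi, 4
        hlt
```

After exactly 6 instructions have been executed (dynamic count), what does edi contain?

after mov edx, 0: edx=0
after mov edi, 8: edi=8
after mov ecx, 3: ecx=3
after mov eax, 0: eax=0
after mov edx, [eax]: edx=M[0]=13
after xor edi, edx: edi=8^13=5
After step 6: edi = 5.

5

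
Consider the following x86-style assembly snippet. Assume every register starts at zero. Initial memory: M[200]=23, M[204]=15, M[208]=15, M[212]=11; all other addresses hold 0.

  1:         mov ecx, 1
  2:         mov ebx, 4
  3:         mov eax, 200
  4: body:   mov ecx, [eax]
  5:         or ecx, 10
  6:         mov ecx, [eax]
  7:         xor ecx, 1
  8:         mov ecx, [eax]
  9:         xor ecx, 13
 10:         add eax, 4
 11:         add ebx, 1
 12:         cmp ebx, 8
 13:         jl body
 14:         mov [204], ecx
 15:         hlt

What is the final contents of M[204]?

ecx=1
ebx=4
eax=200
ecx=M[200]=23
ecx=23|10=31
ecx=M[200]=23
ecx=23^1=22
ecx=M[200]=23
ecx=23^13=26
eax=200+4=204
ebx=4+1=5
cmp ebx, 8  (cmp 5,8)
jl body: taken
ecx=M[204]=15
ecx=15|10=15
ecx=M[204]=15
ecx=15^1=14
ecx=M[204]=15
ecx=15^13=2
eax=204+4=208
ebx=5+1=6
cmp ebx, 8  (cmp 6,8)
jl body: taken
ecx=M[208]=15
ecx=15|10=15
ecx=M[208]=15
ecx=15^1=14
ecx=M[208]=15
ecx=15^13=2
eax=208+4=212
ebx=6+1=7
cmp ebx, 8  (cmp 7,8)
jl body: taken
ecx=M[212]=11
ecx=11|10=11
ecx=M[212]=11
ecx=11^1=10
ecx=M[212]=11
ecx=11^13=6
eax=212+4=216
ebx=7+1=8
cmp ebx, 8  (cmp 8,8)
jl body: not taken
mov [204], ecx → M[204]=6
halt.

6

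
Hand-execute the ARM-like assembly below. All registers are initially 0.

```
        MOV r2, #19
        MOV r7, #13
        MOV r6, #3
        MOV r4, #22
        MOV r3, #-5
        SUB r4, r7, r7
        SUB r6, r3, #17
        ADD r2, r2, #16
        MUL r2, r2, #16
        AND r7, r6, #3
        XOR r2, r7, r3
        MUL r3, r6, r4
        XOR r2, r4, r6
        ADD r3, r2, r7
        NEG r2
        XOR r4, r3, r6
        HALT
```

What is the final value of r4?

r2=19
r7=13
r6=3
r4=22
r3=-5
r4=13-13=0
r6=(-5)-17=-22
r2=19+16=35
r2=35*16=560
r7=(-22)&3=2
r2=2^(-5)=-7
r3=(-22)*0=0
r2=0^(-22)=-22
r3=(-22)+2=-20
r2=-(-22)=22
r4=(-20)^(-22)=6
halt.

6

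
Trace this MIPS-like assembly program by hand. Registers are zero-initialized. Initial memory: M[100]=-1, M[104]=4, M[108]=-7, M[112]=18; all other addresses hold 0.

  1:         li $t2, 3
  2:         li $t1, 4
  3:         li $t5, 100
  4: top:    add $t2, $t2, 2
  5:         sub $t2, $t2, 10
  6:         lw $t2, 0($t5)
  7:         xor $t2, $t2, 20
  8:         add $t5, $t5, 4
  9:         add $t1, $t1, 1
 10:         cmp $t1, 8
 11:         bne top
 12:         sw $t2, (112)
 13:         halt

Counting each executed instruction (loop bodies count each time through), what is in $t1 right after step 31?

7

$t2=3
$t1=4
$t5=100
$t2=3+2=5
$t2=5-10=-5
$t2=M[100]=-1
$t2=(-1)^20=-21
$t5=100+4=104
$t1=4+1=5
cmp $t1, 8  (cmp 5,8)
bne top: taken
$t2=(-21)+2=-19
$t2=(-19)-10=-29
$t2=M[104]=4
$t2=4^20=16
$t5=104+4=108
$t1=5+1=6
cmp $t1, 8  (cmp 6,8)
bne top: taken
$t2=16+2=18
$t2=18-10=8
$t2=M[108]=-7
$t2=(-7)^20=-19
$t5=108+4=112
$t1=6+1=7
cmp $t1, 8  (cmp 7,8)
bne top: taken
$t2=(-19)+2=-17
$t2=(-17)-10=-27
$t2=M[112]=18
$t2=18^20=6
After step 31: $t1 = 7.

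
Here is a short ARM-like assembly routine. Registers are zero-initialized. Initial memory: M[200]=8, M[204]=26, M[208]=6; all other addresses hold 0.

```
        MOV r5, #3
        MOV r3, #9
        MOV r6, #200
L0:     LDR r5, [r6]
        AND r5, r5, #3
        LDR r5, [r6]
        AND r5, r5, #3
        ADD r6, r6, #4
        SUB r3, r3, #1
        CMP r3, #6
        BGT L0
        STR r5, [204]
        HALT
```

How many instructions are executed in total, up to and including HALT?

29

after MOV r5, #3: r5=3
after MOV r3, #9: r3=9
after MOV r6, #200: r6=200
after LDR r5, [r6]: r5=M[200]=8
after AND r5, r5, #3: r5=8&3=0
after LDR r5, [r6]: r5=M[200]=8
after AND r5, r5, #3: r5=8&3=0
after ADD r6, r6, #4: r6=200+4=204
after SUB r3, r3, #1: r3=9-1=8
CMP r3, #6  (cmp 8,6)
BGT L0: taken
after LDR r5, [r6]: r5=M[204]=26
after AND r5, r5, #3: r5=26&3=2
after LDR r5, [r6]: r5=M[204]=26
after AND r5, r5, #3: r5=26&3=2
after ADD r6, r6, #4: r6=204+4=208
after SUB r3, r3, #1: r3=8-1=7
CMP r3, #6  (cmp 7,6)
BGT L0: taken
after LDR r5, [r6]: r5=M[208]=6
after AND r5, r5, #3: r5=6&3=2
after LDR r5, [r6]: r5=M[208]=6
after AND r5, r5, #3: r5=6&3=2
after ADD r6, r6, #4: r6=208+4=212
after SUB r3, r3, #1: r3=7-1=6
CMP r3, #6  (cmp 6,6)
BGT L0: not taken
STR r5, [204] → M[204]=2
halt.
Total executed instructions: 29.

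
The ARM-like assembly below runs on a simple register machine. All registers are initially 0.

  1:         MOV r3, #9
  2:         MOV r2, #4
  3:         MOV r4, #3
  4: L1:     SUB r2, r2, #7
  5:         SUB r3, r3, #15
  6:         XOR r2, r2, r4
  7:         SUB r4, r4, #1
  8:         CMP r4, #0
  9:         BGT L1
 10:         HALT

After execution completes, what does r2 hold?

-17

r3=9
r2=4
r4=3
r2=4-7=-3
r3=9-15=-6
r2=(-3)^3=-2
r4=3-1=2
CMP r4, #0  (cmp 2,0)
BGT L1: taken
r2=(-2)-7=-9
r3=(-6)-15=-21
r2=(-9)^2=-11
r4=2-1=1
CMP r4, #0  (cmp 1,0)
BGT L1: taken
r2=(-11)-7=-18
r3=(-21)-15=-36
r2=(-18)^1=-17
r4=1-1=0
CMP r4, #0  (cmp 0,0)
BGT L1: not taken
halt.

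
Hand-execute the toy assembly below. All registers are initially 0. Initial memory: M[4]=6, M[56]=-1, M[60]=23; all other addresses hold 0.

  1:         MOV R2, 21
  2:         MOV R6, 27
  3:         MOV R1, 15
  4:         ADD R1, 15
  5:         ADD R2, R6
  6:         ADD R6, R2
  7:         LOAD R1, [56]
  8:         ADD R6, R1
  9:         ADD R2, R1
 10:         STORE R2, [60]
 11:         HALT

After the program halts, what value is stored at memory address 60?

47

after MOV R2, 21: R2=21
after MOV R6, 27: R6=27
after MOV R1, 15: R1=15
after ADD R1, 15: R1=15+15=30
after ADD R2, R6: R2=21+27=48
after ADD R6, R2: R6=27+48=75
after LOAD R1, [56]: R1=M[56]=-1
after ADD R6, R1: R6=75+(-1)=74
after ADD R2, R1: R2=48+(-1)=47
STORE R2, [60] → M[60]=47
halt.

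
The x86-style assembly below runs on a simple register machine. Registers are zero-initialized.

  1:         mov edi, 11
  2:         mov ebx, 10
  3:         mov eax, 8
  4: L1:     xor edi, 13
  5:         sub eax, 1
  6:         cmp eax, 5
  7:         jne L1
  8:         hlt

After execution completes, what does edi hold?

6

after mov edi, 11: edi=11
after mov ebx, 10: ebx=10
after mov eax, 8: eax=8
after xor edi, 13: edi=11^13=6
after sub eax, 1: eax=8-1=7
cmp eax, 5  (cmp 7,5)
jne L1: taken
after xor edi, 13: edi=6^13=11
after sub eax, 1: eax=7-1=6
cmp eax, 5  (cmp 6,5)
jne L1: taken
after xor edi, 13: edi=11^13=6
after sub eax, 1: eax=6-1=5
cmp eax, 5  (cmp 5,5)
jne L1: not taken
halt.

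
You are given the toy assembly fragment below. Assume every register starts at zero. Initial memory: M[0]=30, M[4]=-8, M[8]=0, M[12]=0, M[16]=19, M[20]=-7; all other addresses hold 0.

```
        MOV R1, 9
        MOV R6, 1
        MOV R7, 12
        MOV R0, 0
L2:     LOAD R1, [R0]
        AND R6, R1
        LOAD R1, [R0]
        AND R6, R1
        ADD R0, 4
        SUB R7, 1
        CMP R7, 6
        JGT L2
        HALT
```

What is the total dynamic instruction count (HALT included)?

MOV R1, 9 → R1=9
MOV R6, 1 → R6=1
MOV R7, 12 → R7=12
MOV R0, 0 → R0=0
LOAD R1, [R0] → R1=M[0]=30
AND R6, R1 → R6=1&30=0
LOAD R1, [R0] → R1=M[0]=30
AND R6, R1 → R6=0&30=0
ADD R0, 4 → R0=0+4=4
SUB R7, 1 → R7=12-1=11
CMP R7, 6  (cmp 11,6)
JGT L2: taken
LOAD R1, [R0] → R1=M[4]=-8
AND R6, R1 → R6=0&(-8)=0
LOAD R1, [R0] → R1=M[4]=-8
AND R6, R1 → R6=0&(-8)=0
ADD R0, 4 → R0=4+4=8
SUB R7, 1 → R7=11-1=10
CMP R7, 6  (cmp 10,6)
JGT L2: taken
LOAD R1, [R0] → R1=M[8]=0
AND R6, R1 → R6=0&0=0
LOAD R1, [R0] → R1=M[8]=0
AND R6, R1 → R6=0&0=0
ADD R0, 4 → R0=8+4=12
SUB R7, 1 → R7=10-1=9
CMP R7, 6  (cmp 9,6)
JGT L2: taken
LOAD R1, [R0] → R1=M[12]=0
AND R6, R1 → R6=0&0=0
LOAD R1, [R0] → R1=M[12]=0
AND R6, R1 → R6=0&0=0
ADD R0, 4 → R0=12+4=16
SUB R7, 1 → R7=9-1=8
CMP R7, 6  (cmp 8,6)
JGT L2: taken
LOAD R1, [R0] → R1=M[16]=19
AND R6, R1 → R6=0&19=0
LOAD R1, [R0] → R1=M[16]=19
AND R6, R1 → R6=0&19=0
ADD R0, 4 → R0=16+4=20
SUB R7, 1 → R7=8-1=7
CMP R7, 6  (cmp 7,6)
JGT L2: taken
LOAD R1, [R0] → R1=M[20]=-7
AND R6, R1 → R6=0&(-7)=0
LOAD R1, [R0] → R1=M[20]=-7
AND R6, R1 → R6=0&(-7)=0
ADD R0, 4 → R0=20+4=24
SUB R7, 1 → R7=7-1=6
CMP R7, 6  (cmp 6,6)
JGT L2: not taken
halt.
Total executed instructions: 53.

53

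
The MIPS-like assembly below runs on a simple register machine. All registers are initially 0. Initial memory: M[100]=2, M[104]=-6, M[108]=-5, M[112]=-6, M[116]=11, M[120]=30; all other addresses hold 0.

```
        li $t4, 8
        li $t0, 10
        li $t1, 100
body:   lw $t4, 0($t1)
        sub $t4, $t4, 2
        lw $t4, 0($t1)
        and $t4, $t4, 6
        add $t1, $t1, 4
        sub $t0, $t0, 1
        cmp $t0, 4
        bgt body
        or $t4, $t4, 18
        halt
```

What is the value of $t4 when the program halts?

li $t4, 8 → $t4=8
li $t0, 10 → $t0=10
li $t1, 100 → $t1=100
lw $t4, 0($t1) → $t4=M[100]=2
sub $t4, $t4, 2 → $t4=2-2=0
lw $t4, 0($t1) → $t4=M[100]=2
and $t4, $t4, 6 → $t4=2&6=2
add $t1, $t1, 4 → $t1=100+4=104
sub $t0, $t0, 1 → $t0=10-1=9
cmp $t0, 4  (cmp 9,4)
bgt body: taken
lw $t4, 0($t1) → $t4=M[104]=-6
sub $t4, $t4, 2 → $t4=(-6)-2=-8
lw $t4, 0($t1) → $t4=M[104]=-6
and $t4, $t4, 6 → $t4=(-6)&6=2
add $t1, $t1, 4 → $t1=104+4=108
sub $t0, $t0, 1 → $t0=9-1=8
cmp $t0, 4  (cmp 8,4)
bgt body: taken
lw $t4, 0($t1) → $t4=M[108]=-5
sub $t4, $t4, 2 → $t4=(-5)-2=-7
lw $t4, 0($t1) → $t4=M[108]=-5
and $t4, $t4, 6 → $t4=(-5)&6=2
add $t1, $t1, 4 → $t1=108+4=112
sub $t0, $t0, 1 → $t0=8-1=7
cmp $t0, 4  (cmp 7,4)
bgt body: taken
lw $t4, 0($t1) → $t4=M[112]=-6
sub $t4, $t4, 2 → $t4=(-6)-2=-8
lw $t4, 0($t1) → $t4=M[112]=-6
and $t4, $t4, 6 → $t4=(-6)&6=2
add $t1, $t1, 4 → $t1=112+4=116
sub $t0, $t0, 1 → $t0=7-1=6
cmp $t0, 4  (cmp 6,4)
bgt body: taken
lw $t4, 0($t1) → $t4=M[116]=11
sub $t4, $t4, 2 → $t4=11-2=9
lw $t4, 0($t1) → $t4=M[116]=11
and $t4, $t4, 6 → $t4=11&6=2
add $t1, $t1, 4 → $t1=116+4=120
sub $t0, $t0, 1 → $t0=6-1=5
cmp $t0, 4  (cmp 5,4)
bgt body: taken
lw $t4, 0($t1) → $t4=M[120]=30
sub $t4, $t4, 2 → $t4=30-2=28
lw $t4, 0($t1) → $t4=M[120]=30
and $t4, $t4, 6 → $t4=30&6=6
add $t1, $t1, 4 → $t1=120+4=124
sub $t0, $t0, 1 → $t0=5-1=4
cmp $t0, 4  (cmp 4,4)
bgt body: not taken
or $t4, $t4, 18 → $t4=6|18=22
halt.

22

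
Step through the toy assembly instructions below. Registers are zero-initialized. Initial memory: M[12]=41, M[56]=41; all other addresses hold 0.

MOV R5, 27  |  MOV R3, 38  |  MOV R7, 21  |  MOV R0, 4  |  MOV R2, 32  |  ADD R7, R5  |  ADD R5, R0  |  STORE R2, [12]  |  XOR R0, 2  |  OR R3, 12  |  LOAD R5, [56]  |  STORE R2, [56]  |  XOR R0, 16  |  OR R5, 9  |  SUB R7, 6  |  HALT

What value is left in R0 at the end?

after MOV R5, 27: R5=27
after MOV R3, 38: R3=38
after MOV R7, 21: R7=21
after MOV R0, 4: R0=4
after MOV R2, 32: R2=32
after ADD R7, R5: R7=21+27=48
after ADD R5, R0: R5=27+4=31
STORE R2, [12] → M[12]=32
after XOR R0, 2: R0=4^2=6
after OR R3, 12: R3=38|12=46
after LOAD R5, [56]: R5=M[56]=41
STORE R2, [56] → M[56]=32
after XOR R0, 16: R0=6^16=22
after OR R5, 9: R5=41|9=41
after SUB R7, 6: R7=48-6=42
halt.

22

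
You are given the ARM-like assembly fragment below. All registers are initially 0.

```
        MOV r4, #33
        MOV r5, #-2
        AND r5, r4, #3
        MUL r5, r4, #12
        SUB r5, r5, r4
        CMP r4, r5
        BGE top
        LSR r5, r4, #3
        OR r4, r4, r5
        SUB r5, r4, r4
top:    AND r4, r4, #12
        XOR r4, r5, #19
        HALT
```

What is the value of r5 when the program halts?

r4=33
r5=-2
r5=33&3=1
r5=33*12=396
r5=396-33=363
CMP r4, r5  (cmp 33,363)
BGE top: not taken
r5=33>>3=4
r4=33|4=37
r5=37-37=0
r4=37&12=4
r4=0^19=19
halt.

0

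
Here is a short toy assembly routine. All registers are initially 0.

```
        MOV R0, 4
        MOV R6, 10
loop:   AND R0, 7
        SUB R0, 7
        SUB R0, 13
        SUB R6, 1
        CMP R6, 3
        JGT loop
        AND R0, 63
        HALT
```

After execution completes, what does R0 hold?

after MOV R0, 4: R0=4
after MOV R6, 10: R6=10
after AND R0, 7: R0=4&7=4
after SUB R0, 7: R0=4-7=-3
after SUB R0, 13: R0=(-3)-13=-16
after SUB R6, 1: R6=10-1=9
CMP R6, 3  (cmp 9,3)
JGT loop: taken
after AND R0, 7: R0=(-16)&7=0
after SUB R0, 7: R0=0-7=-7
after SUB R0, 13: R0=(-7)-13=-20
after SUB R6, 1: R6=9-1=8
CMP R6, 3  (cmp 8,3)
JGT loop: taken
after AND R0, 7: R0=(-20)&7=4
after SUB R0, 7: R0=4-7=-3
after SUB R0, 13: R0=(-3)-13=-16
after SUB R6, 1: R6=8-1=7
CMP R6, 3  (cmp 7,3)
JGT loop: taken
after AND R0, 7: R0=(-16)&7=0
after SUB R0, 7: R0=0-7=-7
after SUB R0, 13: R0=(-7)-13=-20
after SUB R6, 1: R6=7-1=6
CMP R6, 3  (cmp 6,3)
JGT loop: taken
after AND R0, 7: R0=(-20)&7=4
after SUB R0, 7: R0=4-7=-3
after SUB R0, 13: R0=(-3)-13=-16
after SUB R6, 1: R6=6-1=5
CMP R6, 3  (cmp 5,3)
JGT loop: taken
after AND R0, 7: R0=(-16)&7=0
after SUB R0, 7: R0=0-7=-7
after SUB R0, 13: R0=(-7)-13=-20
after SUB R6, 1: R6=5-1=4
CMP R6, 3  (cmp 4,3)
JGT loop: taken
after AND R0, 7: R0=(-20)&7=4
after SUB R0, 7: R0=4-7=-3
after SUB R0, 13: R0=(-3)-13=-16
after SUB R6, 1: R6=4-1=3
CMP R6, 3  (cmp 3,3)
JGT loop: not taken
after AND R0, 63: R0=(-16)&63=48
halt.

48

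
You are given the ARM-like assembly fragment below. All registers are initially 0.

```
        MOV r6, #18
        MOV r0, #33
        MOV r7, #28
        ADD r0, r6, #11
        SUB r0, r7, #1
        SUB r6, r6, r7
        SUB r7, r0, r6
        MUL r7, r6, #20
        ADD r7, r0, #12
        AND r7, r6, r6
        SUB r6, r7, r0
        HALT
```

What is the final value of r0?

MOV r6, #18 → r6=18
MOV r0, #33 → r0=33
MOV r7, #28 → r7=28
ADD r0, r6, #11 → r0=18+11=29
SUB r0, r7, #1 → r0=28-1=27
SUB r6, r6, r7 → r6=18-28=-10
SUB r7, r0, r6 → r7=27-(-10)=37
MUL r7, r6, #20 → r7=(-10)*20=-200
ADD r7, r0, #12 → r7=27+12=39
AND r7, r6, r6 → r7=(-10)&(-10)=-10
SUB r6, r7, r0 → r6=(-10)-27=-37
halt.

27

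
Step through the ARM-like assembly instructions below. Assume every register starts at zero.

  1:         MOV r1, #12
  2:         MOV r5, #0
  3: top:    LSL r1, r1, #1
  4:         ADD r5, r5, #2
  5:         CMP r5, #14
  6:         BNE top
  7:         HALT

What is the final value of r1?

after MOV r1, #12: r1=12
after MOV r5, #0: r5=0
after LSL r1, r1, #1: r1=12<<1=24
after ADD r5, r5, #2: r5=0+2=2
CMP r5, #14  (cmp 2,14)
BNE top: taken
after LSL r1, r1, #1: r1=24<<1=48
after ADD r5, r5, #2: r5=2+2=4
CMP r5, #14  (cmp 4,14)
BNE top: taken
after LSL r1, r1, #1: r1=48<<1=96
after ADD r5, r5, #2: r5=4+2=6
CMP r5, #14  (cmp 6,14)
BNE top: taken
after LSL r1, r1, #1: r1=96<<1=192
after ADD r5, r5, #2: r5=6+2=8
CMP r5, #14  (cmp 8,14)
BNE top: taken
after LSL r1, r1, #1: r1=192<<1=384
after ADD r5, r5, #2: r5=8+2=10
CMP r5, #14  (cmp 10,14)
BNE top: taken
after LSL r1, r1, #1: r1=384<<1=768
after ADD r5, r5, #2: r5=10+2=12
CMP r5, #14  (cmp 12,14)
BNE top: taken
after LSL r1, r1, #1: r1=768<<1=1536
after ADD r5, r5, #2: r5=12+2=14
CMP r5, #14  (cmp 14,14)
BNE top: not taken
halt.

1536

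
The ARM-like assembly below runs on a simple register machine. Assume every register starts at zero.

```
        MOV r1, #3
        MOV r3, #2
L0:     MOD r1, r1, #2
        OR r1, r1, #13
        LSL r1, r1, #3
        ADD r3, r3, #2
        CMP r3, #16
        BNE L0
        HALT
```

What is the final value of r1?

MOV r1, #3 → r1=3
MOV r3, #2 → r3=2
MOD r1, r1, #2 → r1=3%2=1
OR r1, r1, #13 → r1=1|13=13
LSL r1, r1, #3 → r1=13<<3=104
ADD r3, r3, #2 → r3=2+2=4
CMP r3, #16  (cmp 4,16)
BNE L0: taken
MOD r1, r1, #2 → r1=104%2=0
OR r1, r1, #13 → r1=0|13=13
LSL r1, r1, #3 → r1=13<<3=104
ADD r3, r3, #2 → r3=4+2=6
CMP r3, #16  (cmp 6,16)
BNE L0: taken
MOD r1, r1, #2 → r1=104%2=0
OR r1, r1, #13 → r1=0|13=13
LSL r1, r1, #3 → r1=13<<3=104
ADD r3, r3, #2 → r3=6+2=8
CMP r3, #16  (cmp 8,16)
BNE L0: taken
MOD r1, r1, #2 → r1=104%2=0
OR r1, r1, #13 → r1=0|13=13
LSL r1, r1, #3 → r1=13<<3=104
ADD r3, r3, #2 → r3=8+2=10
CMP r3, #16  (cmp 10,16)
BNE L0: taken
MOD r1, r1, #2 → r1=104%2=0
OR r1, r1, #13 → r1=0|13=13
LSL r1, r1, #3 → r1=13<<3=104
ADD r3, r3, #2 → r3=10+2=12
CMP r3, #16  (cmp 12,16)
BNE L0: taken
MOD r1, r1, #2 → r1=104%2=0
OR r1, r1, #13 → r1=0|13=13
LSL r1, r1, #3 → r1=13<<3=104
ADD r3, r3, #2 → r3=12+2=14
CMP r3, #16  (cmp 14,16)
BNE L0: taken
MOD r1, r1, #2 → r1=104%2=0
OR r1, r1, #13 → r1=0|13=13
LSL r1, r1, #3 → r1=13<<3=104
ADD r3, r3, #2 → r3=14+2=16
CMP r3, #16  (cmp 16,16)
BNE L0: not taken
halt.

104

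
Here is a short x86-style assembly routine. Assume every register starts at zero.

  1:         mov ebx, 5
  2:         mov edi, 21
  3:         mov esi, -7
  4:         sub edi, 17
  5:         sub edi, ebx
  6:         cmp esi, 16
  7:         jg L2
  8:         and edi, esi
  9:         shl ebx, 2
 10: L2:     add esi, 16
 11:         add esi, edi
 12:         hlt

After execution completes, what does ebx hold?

mov ebx, 5 → ebx=5
mov edi, 21 → edi=21
mov esi, -7 → esi=-7
sub edi, 17 → edi=21-17=4
sub edi, ebx → edi=4-5=-1
cmp esi, 16  (cmp -7,16)
jg L2: not taken
and edi, esi → edi=(-1)&(-7)=-7
shl ebx, 2 → ebx=5<<2=20
add esi, 16 → esi=(-7)+16=9
add esi, edi → esi=9+(-7)=2
halt.

20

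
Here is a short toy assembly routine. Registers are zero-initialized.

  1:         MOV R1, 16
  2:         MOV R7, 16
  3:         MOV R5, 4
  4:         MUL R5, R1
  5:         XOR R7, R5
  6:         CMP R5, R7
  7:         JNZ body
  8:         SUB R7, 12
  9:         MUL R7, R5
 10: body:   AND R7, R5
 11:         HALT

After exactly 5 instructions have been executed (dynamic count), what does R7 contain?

80

after MOV R1, 16: R1=16
after MOV R7, 16: R7=16
after MOV R5, 4: R5=4
after MUL R5, R1: R5=4*16=64
after XOR R7, R5: R7=16^64=80
After step 5: R7 = 80.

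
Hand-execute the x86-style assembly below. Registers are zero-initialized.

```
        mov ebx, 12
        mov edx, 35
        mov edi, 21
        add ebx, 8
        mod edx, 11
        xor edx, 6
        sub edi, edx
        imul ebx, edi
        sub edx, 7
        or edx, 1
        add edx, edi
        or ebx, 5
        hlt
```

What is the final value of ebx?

341

mov ebx, 12 → ebx=12
mov edx, 35 → edx=35
mov edi, 21 → edi=21
add ebx, 8 → ebx=12+8=20
mod edx, 11 → edx=35%11=2
xor edx, 6 → edx=2^6=4
sub edi, edx → edi=21-4=17
imul ebx, edi → ebx=20*17=340
sub edx, 7 → edx=4-7=-3
or edx, 1 → edx=(-3)|1=-3
add edx, edi → edx=(-3)+17=14
or ebx, 5 → ebx=340|5=341
halt.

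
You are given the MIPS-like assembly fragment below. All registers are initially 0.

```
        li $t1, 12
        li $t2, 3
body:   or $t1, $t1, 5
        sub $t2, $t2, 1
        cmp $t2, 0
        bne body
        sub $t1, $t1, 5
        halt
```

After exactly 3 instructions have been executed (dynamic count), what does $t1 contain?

13

li $t1, 12 → $t1=12
li $t2, 3 → $t2=3
or $t1, $t1, 5 → $t1=12|5=13
After step 3: $t1 = 13.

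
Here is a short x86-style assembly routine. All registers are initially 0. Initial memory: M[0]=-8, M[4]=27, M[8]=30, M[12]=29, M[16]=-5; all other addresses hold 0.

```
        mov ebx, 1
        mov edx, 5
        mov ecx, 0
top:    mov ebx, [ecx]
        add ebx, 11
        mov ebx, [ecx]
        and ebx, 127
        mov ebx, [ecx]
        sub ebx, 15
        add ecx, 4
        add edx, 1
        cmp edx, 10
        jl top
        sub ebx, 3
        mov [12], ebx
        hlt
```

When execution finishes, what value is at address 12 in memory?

-23

ebx=1
edx=5
ecx=0
ebx=M[0]=-8
ebx=(-8)+11=3
ebx=M[0]=-8
ebx=(-8)&127=120
ebx=M[0]=-8
ebx=(-8)-15=-23
ecx=0+4=4
edx=5+1=6
cmp edx, 10  (cmp 6,10)
jl top: taken
ebx=M[4]=27
ebx=27+11=38
ebx=M[4]=27
ebx=27&127=27
ebx=M[4]=27
ebx=27-15=12
ecx=4+4=8
edx=6+1=7
cmp edx, 10  (cmp 7,10)
jl top: taken
ebx=M[8]=30
ebx=30+11=41
ebx=M[8]=30
ebx=30&127=30
ebx=M[8]=30
ebx=30-15=15
ecx=8+4=12
edx=7+1=8
cmp edx, 10  (cmp 8,10)
jl top: taken
ebx=M[12]=29
ebx=29+11=40
ebx=M[12]=29
ebx=29&127=29
ebx=M[12]=29
ebx=29-15=14
ecx=12+4=16
edx=8+1=9
cmp edx, 10  (cmp 9,10)
jl top: taken
ebx=M[16]=-5
ebx=(-5)+11=6
ebx=M[16]=-5
ebx=(-5)&127=123
ebx=M[16]=-5
ebx=(-5)-15=-20
ecx=16+4=20
edx=9+1=10
cmp edx, 10  (cmp 10,10)
jl top: not taken
ebx=(-20)-3=-23
mov [12], ebx → M[12]=-23
halt.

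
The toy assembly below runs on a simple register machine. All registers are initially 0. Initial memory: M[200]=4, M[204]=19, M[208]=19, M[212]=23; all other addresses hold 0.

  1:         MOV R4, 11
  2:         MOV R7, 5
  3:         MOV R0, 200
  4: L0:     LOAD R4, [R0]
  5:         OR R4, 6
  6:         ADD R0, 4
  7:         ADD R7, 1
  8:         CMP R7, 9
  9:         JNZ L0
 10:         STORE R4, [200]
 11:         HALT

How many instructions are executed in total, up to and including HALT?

R4=11
R7=5
R0=200
R4=M[200]=4
R4=4|6=6
R0=200+4=204
R7=5+1=6
CMP R7, 9  (cmp 6,9)
JNZ L0: taken
R4=M[204]=19
R4=19|6=23
R0=204+4=208
R7=6+1=7
CMP R7, 9  (cmp 7,9)
JNZ L0: taken
R4=M[208]=19
R4=19|6=23
R0=208+4=212
R7=7+1=8
CMP R7, 9  (cmp 8,9)
JNZ L0: taken
R4=M[212]=23
R4=23|6=23
R0=212+4=216
R7=8+1=9
CMP R7, 9  (cmp 9,9)
JNZ L0: not taken
STORE R4, [200] → M[200]=23
halt.
Total executed instructions: 29.

29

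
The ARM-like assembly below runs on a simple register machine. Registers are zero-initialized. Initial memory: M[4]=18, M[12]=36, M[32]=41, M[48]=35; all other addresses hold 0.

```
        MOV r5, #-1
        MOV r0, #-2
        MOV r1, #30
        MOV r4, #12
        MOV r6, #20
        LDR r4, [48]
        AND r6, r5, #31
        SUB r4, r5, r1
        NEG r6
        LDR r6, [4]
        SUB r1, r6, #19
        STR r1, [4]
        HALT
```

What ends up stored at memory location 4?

-1

r5=-1
r0=-2
r1=30
r4=12
r6=20
r4=M[48]=35
r6=(-1)&31=31
r4=(-1)-30=-31
r6=-(31)=-31
r6=M[4]=18
r1=18-19=-1
STR r1, [4] → M[4]=-1
halt.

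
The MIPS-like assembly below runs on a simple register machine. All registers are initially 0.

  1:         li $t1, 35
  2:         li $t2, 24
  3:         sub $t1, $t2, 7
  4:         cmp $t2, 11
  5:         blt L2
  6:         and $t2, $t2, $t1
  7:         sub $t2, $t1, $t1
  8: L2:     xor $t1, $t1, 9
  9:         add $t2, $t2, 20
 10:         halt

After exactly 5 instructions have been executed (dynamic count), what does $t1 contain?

after li $t1, 35: $t1=35
after li $t2, 24: $t2=24
after sub $t1, $t2, 7: $t1=24-7=17
cmp $t2, 11  (cmp 24,11)
blt L2: not taken
After step 5: $t1 = 17.

17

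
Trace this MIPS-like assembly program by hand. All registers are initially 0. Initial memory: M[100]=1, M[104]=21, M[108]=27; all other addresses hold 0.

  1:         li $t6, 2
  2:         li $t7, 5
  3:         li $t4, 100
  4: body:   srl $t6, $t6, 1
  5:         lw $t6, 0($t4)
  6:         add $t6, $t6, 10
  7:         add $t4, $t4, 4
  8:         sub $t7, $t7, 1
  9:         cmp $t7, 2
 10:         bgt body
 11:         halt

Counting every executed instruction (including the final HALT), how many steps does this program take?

25

$t6=2
$t7=5
$t4=100
$t6=2>>1=1
$t6=M[100]=1
$t6=1+10=11
$t4=100+4=104
$t7=5-1=4
cmp $t7, 2  (cmp 4,2)
bgt body: taken
$t6=11>>1=5
$t6=M[104]=21
$t6=21+10=31
$t4=104+4=108
$t7=4-1=3
cmp $t7, 2  (cmp 3,2)
bgt body: taken
$t6=31>>1=15
$t6=M[108]=27
$t6=27+10=37
$t4=108+4=112
$t7=3-1=2
cmp $t7, 2  (cmp 2,2)
bgt body: not taken
halt.
Total executed instructions: 25.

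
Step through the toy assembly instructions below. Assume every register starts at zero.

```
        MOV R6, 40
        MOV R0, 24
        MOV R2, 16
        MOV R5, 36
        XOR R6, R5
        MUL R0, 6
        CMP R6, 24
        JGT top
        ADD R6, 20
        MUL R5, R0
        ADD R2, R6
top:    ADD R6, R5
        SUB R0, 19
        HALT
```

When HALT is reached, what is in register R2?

48

after MOV R6, 40: R6=40
after MOV R0, 24: R0=24
after MOV R2, 16: R2=16
after MOV R5, 36: R5=36
after XOR R6, R5: R6=40^36=12
after MUL R0, 6: R0=24*6=144
CMP R6, 24  (cmp 12,24)
JGT top: not taken
after ADD R6, 20: R6=12+20=32
after MUL R5, R0: R5=36*144=5184
after ADD R2, R6: R2=16+32=48
after ADD R6, R5: R6=32+5184=5216
after SUB R0, 19: R0=144-19=125
halt.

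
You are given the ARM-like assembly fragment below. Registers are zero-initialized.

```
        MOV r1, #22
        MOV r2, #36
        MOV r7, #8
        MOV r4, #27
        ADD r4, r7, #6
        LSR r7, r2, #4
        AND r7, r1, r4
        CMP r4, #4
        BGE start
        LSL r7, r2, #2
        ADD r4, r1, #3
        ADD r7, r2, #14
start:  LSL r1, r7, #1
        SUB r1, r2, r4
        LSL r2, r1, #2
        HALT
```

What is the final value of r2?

88

after MOV r1, #22: r1=22
after MOV r2, #36: r2=36
after MOV r7, #8: r7=8
after MOV r4, #27: r4=27
after ADD r4, r7, #6: r4=8+6=14
after LSR r7, r2, #4: r7=36>>4=2
after AND r7, r1, r4: r7=22&14=6
CMP r4, #4  (cmp 14,4)
BGE start: taken
after LSL r1, r7, #1: r1=6<<1=12
after SUB r1, r2, r4: r1=36-14=22
after LSL r2, r1, #2: r2=22<<2=88
halt.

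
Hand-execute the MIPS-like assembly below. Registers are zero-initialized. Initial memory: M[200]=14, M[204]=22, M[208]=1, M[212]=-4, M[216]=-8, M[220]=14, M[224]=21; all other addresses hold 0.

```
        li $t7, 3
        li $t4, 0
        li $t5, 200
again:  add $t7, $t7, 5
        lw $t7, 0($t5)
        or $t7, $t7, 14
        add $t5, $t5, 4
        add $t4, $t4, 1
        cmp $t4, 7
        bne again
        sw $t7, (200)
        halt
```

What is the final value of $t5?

228

after li $t7, 3: $t7=3
after li $t4, 0: $t4=0
after li $t5, 200: $t5=200
after add $t7, $t7, 5: $t7=3+5=8
after lw $t7, 0($t5): $t7=M[200]=14
after or $t7, $t7, 14: $t7=14|14=14
after add $t5, $t5, 4: $t5=200+4=204
after add $t4, $t4, 1: $t4=0+1=1
cmp $t4, 7  (cmp 1,7)
bne again: taken
after add $t7, $t7, 5: $t7=14+5=19
after lw $t7, 0($t5): $t7=M[204]=22
after or $t7, $t7, 14: $t7=22|14=30
after add $t5, $t5, 4: $t5=204+4=208
after add $t4, $t4, 1: $t4=1+1=2
cmp $t4, 7  (cmp 2,7)
bne again: taken
after add $t7, $t7, 5: $t7=30+5=35
after lw $t7, 0($t5): $t7=M[208]=1
after or $t7, $t7, 14: $t7=1|14=15
after add $t5, $t5, 4: $t5=208+4=212
after add $t4, $t4, 1: $t4=2+1=3
cmp $t4, 7  (cmp 3,7)
bne again: taken
after add $t7, $t7, 5: $t7=15+5=20
after lw $t7, 0($t5): $t7=M[212]=-4
after or $t7, $t7, 14: $t7=(-4)|14=-2
after add $t5, $t5, 4: $t5=212+4=216
after add $t4, $t4, 1: $t4=3+1=4
cmp $t4, 7  (cmp 4,7)
bne again: taken
after add $t7, $t7, 5: $t7=(-2)+5=3
after lw $t7, 0($t5): $t7=M[216]=-8
after or $t7, $t7, 14: $t7=(-8)|14=-2
after add $t5, $t5, 4: $t5=216+4=220
after add $t4, $t4, 1: $t4=4+1=5
cmp $t4, 7  (cmp 5,7)
bne again: taken
after add $t7, $t7, 5: $t7=(-2)+5=3
after lw $t7, 0($t5): $t7=M[220]=14
after or $t7, $t7, 14: $t7=14|14=14
after add $t5, $t5, 4: $t5=220+4=224
after add $t4, $t4, 1: $t4=5+1=6
cmp $t4, 7  (cmp 6,7)
bne again: taken
after add $t7, $t7, 5: $t7=14+5=19
after lw $t7, 0($t5): $t7=M[224]=21
after or $t7, $t7, 14: $t7=21|14=31
after add $t5, $t5, 4: $t5=224+4=228
after add $t4, $t4, 1: $t4=6+1=7
cmp $t4, 7  (cmp 7,7)
bne again: not taken
sw $t7, (200) → M[200]=31
halt.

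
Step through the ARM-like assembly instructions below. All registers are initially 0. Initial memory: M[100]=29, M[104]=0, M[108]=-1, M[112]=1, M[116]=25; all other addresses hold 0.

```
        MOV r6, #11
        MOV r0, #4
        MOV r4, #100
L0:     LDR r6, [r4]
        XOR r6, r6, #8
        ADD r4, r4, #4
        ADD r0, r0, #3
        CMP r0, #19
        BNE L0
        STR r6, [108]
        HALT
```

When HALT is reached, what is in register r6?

MOV r6, #11 → r6=11
MOV r0, #4 → r0=4
MOV r4, #100 → r4=100
LDR r6, [r4] → r6=M[100]=29
XOR r6, r6, #8 → r6=29^8=21
ADD r4, r4, #4 → r4=100+4=104
ADD r0, r0, #3 → r0=4+3=7
CMP r0, #19  (cmp 7,19)
BNE L0: taken
LDR r6, [r4] → r6=M[104]=0
XOR r6, r6, #8 → r6=0^8=8
ADD r4, r4, #4 → r4=104+4=108
ADD r0, r0, #3 → r0=7+3=10
CMP r0, #19  (cmp 10,19)
BNE L0: taken
LDR r6, [r4] → r6=M[108]=-1
XOR r6, r6, #8 → r6=(-1)^8=-9
ADD r4, r4, #4 → r4=108+4=112
ADD r0, r0, #3 → r0=10+3=13
CMP r0, #19  (cmp 13,19)
BNE L0: taken
LDR r6, [r4] → r6=M[112]=1
XOR r6, r6, #8 → r6=1^8=9
ADD r4, r4, #4 → r4=112+4=116
ADD r0, r0, #3 → r0=13+3=16
CMP r0, #19  (cmp 16,19)
BNE L0: taken
LDR r6, [r4] → r6=M[116]=25
XOR r6, r6, #8 → r6=25^8=17
ADD r4, r4, #4 → r4=116+4=120
ADD r0, r0, #3 → r0=16+3=19
CMP r0, #19  (cmp 19,19)
BNE L0: not taken
STR r6, [108] → M[108]=17
halt.

17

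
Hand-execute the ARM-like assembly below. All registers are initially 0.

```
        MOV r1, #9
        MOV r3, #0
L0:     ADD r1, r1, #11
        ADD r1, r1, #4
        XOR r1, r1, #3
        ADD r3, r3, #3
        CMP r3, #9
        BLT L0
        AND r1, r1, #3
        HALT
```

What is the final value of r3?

r1=9
r3=0
r1=9+11=20
r1=20+4=24
r1=24^3=27
r3=0+3=3
CMP r3, #9  (cmp 3,9)
BLT L0: taken
r1=27+11=38
r1=38+4=42
r1=42^3=41
r3=3+3=6
CMP r3, #9  (cmp 6,9)
BLT L0: taken
r1=41+11=52
r1=52+4=56
r1=56^3=59
r3=6+3=9
CMP r3, #9  (cmp 9,9)
BLT L0: not taken
r1=59&3=3
halt.

9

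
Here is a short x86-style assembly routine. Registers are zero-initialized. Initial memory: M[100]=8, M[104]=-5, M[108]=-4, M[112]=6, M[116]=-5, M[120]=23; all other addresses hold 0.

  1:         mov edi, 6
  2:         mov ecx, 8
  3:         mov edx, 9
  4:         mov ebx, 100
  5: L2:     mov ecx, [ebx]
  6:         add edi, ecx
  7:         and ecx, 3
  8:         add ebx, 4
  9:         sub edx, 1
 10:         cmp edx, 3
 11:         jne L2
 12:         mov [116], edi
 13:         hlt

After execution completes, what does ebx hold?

edi=6
ecx=8
edx=9
ebx=100
ecx=M[100]=8
edi=6+8=14
ecx=8&3=0
ebx=100+4=104
edx=9-1=8
cmp edx, 3  (cmp 8,3)
jne L2: taken
ecx=M[104]=-5
edi=14+(-5)=9
ecx=(-5)&3=3
ebx=104+4=108
edx=8-1=7
cmp edx, 3  (cmp 7,3)
jne L2: taken
ecx=M[108]=-4
edi=9+(-4)=5
ecx=(-4)&3=0
ebx=108+4=112
edx=7-1=6
cmp edx, 3  (cmp 6,3)
jne L2: taken
ecx=M[112]=6
edi=5+6=11
ecx=6&3=2
ebx=112+4=116
edx=6-1=5
cmp edx, 3  (cmp 5,3)
jne L2: taken
ecx=M[116]=-5
edi=11+(-5)=6
ecx=(-5)&3=3
ebx=116+4=120
edx=5-1=4
cmp edx, 3  (cmp 4,3)
jne L2: taken
ecx=M[120]=23
edi=6+23=29
ecx=23&3=3
ebx=120+4=124
edx=4-1=3
cmp edx, 3  (cmp 3,3)
jne L2: not taken
mov [116], edi → M[116]=29
halt.

124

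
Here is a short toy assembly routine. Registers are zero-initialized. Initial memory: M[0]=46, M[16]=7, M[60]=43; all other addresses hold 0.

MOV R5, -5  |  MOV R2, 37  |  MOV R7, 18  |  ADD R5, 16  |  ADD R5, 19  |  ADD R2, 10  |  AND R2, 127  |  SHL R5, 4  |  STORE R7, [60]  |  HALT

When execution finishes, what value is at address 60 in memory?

18

R5=-5
R2=37
R7=18
R5=(-5)+16=11
R5=11+19=30
R2=37+10=47
R2=47&127=47
R5=30<<4=480
STORE R7, [60] → M[60]=18
halt.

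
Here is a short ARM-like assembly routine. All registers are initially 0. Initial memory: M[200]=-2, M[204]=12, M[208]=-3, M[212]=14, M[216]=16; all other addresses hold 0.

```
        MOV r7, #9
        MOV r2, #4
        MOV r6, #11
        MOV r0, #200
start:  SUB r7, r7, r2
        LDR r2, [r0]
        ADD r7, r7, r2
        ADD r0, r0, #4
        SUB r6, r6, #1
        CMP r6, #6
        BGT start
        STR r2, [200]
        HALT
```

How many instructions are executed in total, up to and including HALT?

41

r7=9
r2=4
r6=11
r0=200
r7=9-4=5
r2=M[200]=-2
r7=5+(-2)=3
r0=200+4=204
r6=11-1=10
CMP r6, #6  (cmp 10,6)
BGT start: taken
r7=3-(-2)=5
r2=M[204]=12
r7=5+12=17
r0=204+4=208
r6=10-1=9
CMP r6, #6  (cmp 9,6)
BGT start: taken
r7=17-12=5
r2=M[208]=-3
r7=5+(-3)=2
r0=208+4=212
r6=9-1=8
CMP r6, #6  (cmp 8,6)
BGT start: taken
r7=2-(-3)=5
r2=M[212]=14
r7=5+14=19
r0=212+4=216
r6=8-1=7
CMP r6, #6  (cmp 7,6)
BGT start: taken
r7=19-14=5
r2=M[216]=16
r7=5+16=21
r0=216+4=220
r6=7-1=6
CMP r6, #6  (cmp 6,6)
BGT start: not taken
STR r2, [200] → M[200]=16
halt.
Total executed instructions: 41.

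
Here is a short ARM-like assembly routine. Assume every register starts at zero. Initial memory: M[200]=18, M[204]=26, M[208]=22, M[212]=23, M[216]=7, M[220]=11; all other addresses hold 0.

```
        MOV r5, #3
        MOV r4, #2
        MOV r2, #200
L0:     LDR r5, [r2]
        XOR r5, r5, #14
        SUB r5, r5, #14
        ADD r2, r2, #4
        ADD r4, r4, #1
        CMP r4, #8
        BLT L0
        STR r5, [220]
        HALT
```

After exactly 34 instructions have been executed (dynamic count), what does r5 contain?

-5

MOV r5, #3 → r5=3
MOV r4, #2 → r4=2
MOV r2, #200 → r2=200
LDR r5, [r2] → r5=M[200]=18
XOR r5, r5, #14 → r5=18^14=28
SUB r5, r5, #14 → r5=28-14=14
ADD r2, r2, #4 → r2=200+4=204
ADD r4, r4, #1 → r4=2+1=3
CMP r4, #8  (cmp 3,8)
BLT L0: taken
LDR r5, [r2] → r5=M[204]=26
XOR r5, r5, #14 → r5=26^14=20
SUB r5, r5, #14 → r5=20-14=6
ADD r2, r2, #4 → r2=204+4=208
ADD r4, r4, #1 → r4=3+1=4
CMP r4, #8  (cmp 4,8)
BLT L0: taken
LDR r5, [r2] → r5=M[208]=22
XOR r5, r5, #14 → r5=22^14=24
SUB r5, r5, #14 → r5=24-14=10
ADD r2, r2, #4 → r2=208+4=212
ADD r4, r4, #1 → r4=4+1=5
CMP r4, #8  (cmp 5,8)
BLT L0: taken
LDR r5, [r2] → r5=M[212]=23
XOR r5, r5, #14 → r5=23^14=25
SUB r5, r5, #14 → r5=25-14=11
ADD r2, r2, #4 → r2=212+4=216
ADD r4, r4, #1 → r4=5+1=6
CMP r4, #8  (cmp 6,8)
BLT L0: taken
LDR r5, [r2] → r5=M[216]=7
XOR r5, r5, #14 → r5=7^14=9
SUB r5, r5, #14 → r5=9-14=-5
After step 34: r5 = -5.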